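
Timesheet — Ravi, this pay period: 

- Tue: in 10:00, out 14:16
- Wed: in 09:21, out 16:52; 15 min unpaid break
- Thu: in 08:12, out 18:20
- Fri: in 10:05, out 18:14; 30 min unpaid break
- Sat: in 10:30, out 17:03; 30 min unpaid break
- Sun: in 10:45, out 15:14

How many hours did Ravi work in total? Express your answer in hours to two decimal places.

39.85 hours

Tue: 10:00–14:16 = 4 h 16 min
Wed: 09:21–16:52 = 7 h 31 min; less 15 min break → 7 h 16 min
Thu: 08:12–18:20 = 10 h 8 min
Fri: 10:05–18:14 = 8 h 9 min; less 30 min break → 7 h 39 min
Sat: 10:30–17:03 = 6 h 33 min; less 30 min break → 6 h 3 min
Sun: 10:45–15:14 = 4 h 29 min
Total: 4 h 16 min + 7 h 16 min + 10 h 8 min + 7 h 39 min + 6 h 3 min + 4 h 29 min = 39 h 51 min.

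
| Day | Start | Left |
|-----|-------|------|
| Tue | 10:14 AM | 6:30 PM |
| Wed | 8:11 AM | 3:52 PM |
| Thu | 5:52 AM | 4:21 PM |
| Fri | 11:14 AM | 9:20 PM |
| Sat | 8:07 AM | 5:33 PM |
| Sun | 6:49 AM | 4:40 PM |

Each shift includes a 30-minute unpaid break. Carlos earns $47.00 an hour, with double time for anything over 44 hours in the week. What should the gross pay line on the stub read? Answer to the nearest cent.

Tue: 10:14 AM–6:30 PM = 8 h 16 min; less 30 min break → 7 h 46 min
Wed: 8:11 AM–3:52 PM = 7 h 41 min; less 30 min break → 7 h 11 min
Thu: 5:52 AM–4:21 PM = 10 h 29 min; less 30 min break → 9 h 59 min
Fri: 11:14 AM–9:20 PM = 10 h 6 min; less 30 min break → 9 h 36 min
Sat: 8:07 AM–5:33 PM = 9 h 26 min; less 30 min break → 8 h 56 min
Sun: 6:49 AM–4:40 PM = 9 h 51 min; less 30 min break → 9 h 21 min
Total worked: 52 h 49 min = 3169 min.
Regular 44 h 0 min = 2640 min at $47.00/h; overtime 8 h 49 min = 529 min at $94.00/h.
Pay = (2640 × $47.00 + 529 × $94.00) ÷ 60 = $2896.77.

$2896.77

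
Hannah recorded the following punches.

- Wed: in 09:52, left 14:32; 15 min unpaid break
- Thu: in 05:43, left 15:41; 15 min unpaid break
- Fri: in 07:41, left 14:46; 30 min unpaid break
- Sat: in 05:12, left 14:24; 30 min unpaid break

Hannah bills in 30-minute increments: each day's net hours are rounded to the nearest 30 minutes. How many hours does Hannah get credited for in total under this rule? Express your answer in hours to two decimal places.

Wed: 09:52–14:32 = 4 h 40 min − 15 min = 4 h 25 min → rounds to 4 h 30 min
Thu: 05:43–15:41 = 9 h 58 min − 15 min = 9 h 43 min → rounds to 9 h 30 min
Fri: 07:41–14:46 = 7 h 5 min − 30 min = 6 h 35 min → rounds to 6 h 30 min
Sat: 05:12–14:24 = 9 h 12 min − 30 min = 8 h 42 min → rounds to 8 h 30 min
Total credited: 29 h 0 min.

29.00 hours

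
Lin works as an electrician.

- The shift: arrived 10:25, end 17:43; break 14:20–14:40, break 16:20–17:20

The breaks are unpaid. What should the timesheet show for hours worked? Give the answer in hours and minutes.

The shift: 10:25–17:43 = 7 h 18 min; less 80 min break → 5 h 58 min

5 h 58 min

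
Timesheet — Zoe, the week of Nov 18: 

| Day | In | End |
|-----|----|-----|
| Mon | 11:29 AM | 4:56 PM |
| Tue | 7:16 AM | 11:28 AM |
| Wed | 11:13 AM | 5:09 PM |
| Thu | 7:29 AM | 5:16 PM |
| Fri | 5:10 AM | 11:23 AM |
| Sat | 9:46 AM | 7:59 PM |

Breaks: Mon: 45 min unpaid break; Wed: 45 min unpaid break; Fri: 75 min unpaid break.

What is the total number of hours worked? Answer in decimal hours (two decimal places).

39.05 hours

Mon: 11:29 AM–4:56 PM = 5 h 27 min; less 45 min break → 4 h 42 min
Tue: 7:16 AM–11:28 AM = 4 h 12 min
Wed: 11:13 AM–5:09 PM = 5 h 56 min; less 45 min break → 5 h 11 min
Thu: 7:29 AM–5:16 PM = 9 h 47 min
Fri: 5:10 AM–11:23 AM = 6 h 13 min; less 75 min break → 4 h 58 min
Sat: 9:46 AM–7:59 PM = 10 h 13 min
Total: 4 h 42 min + 4 h 12 min + 5 h 11 min + 9 h 47 min + 4 h 58 min + 10 h 13 min = 39 h 3 min.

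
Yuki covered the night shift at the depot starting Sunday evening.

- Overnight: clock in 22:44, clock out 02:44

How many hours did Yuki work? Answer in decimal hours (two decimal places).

Overnight: 22:44 → midnight = 1 h 16 min; midnight → 02:44 = 2 h 44 min; span 4 h 0 min

4.00 hours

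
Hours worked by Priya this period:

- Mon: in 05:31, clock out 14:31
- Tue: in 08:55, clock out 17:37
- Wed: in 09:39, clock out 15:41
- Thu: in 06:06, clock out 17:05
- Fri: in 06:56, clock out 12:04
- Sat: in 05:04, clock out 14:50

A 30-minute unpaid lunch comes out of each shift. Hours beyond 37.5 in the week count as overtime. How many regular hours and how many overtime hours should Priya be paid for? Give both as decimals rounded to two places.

Mon: 05:31–14:31 = 9 h 0 min; less 30 min break → 8 h 30 min
Tue: 08:55–17:37 = 8 h 42 min; less 30 min break → 8 h 12 min
Wed: 09:39–15:41 = 6 h 2 min; less 30 min break → 5 h 32 min
Thu: 06:06–17:05 = 10 h 59 min; less 30 min break → 10 h 29 min
Fri: 06:56–12:04 = 5 h 8 min; less 30 min break → 4 h 38 min
Sat: 05:04–14:50 = 9 h 46 min; less 30 min break → 9 h 16 min
Total worked: 46 h 37 min = 46.62 h.
Threshold 37.5 h → overtime 9 h 7 min, regular 37 h 30 min.

Regular 37.50 hours, overtime 9.12 hours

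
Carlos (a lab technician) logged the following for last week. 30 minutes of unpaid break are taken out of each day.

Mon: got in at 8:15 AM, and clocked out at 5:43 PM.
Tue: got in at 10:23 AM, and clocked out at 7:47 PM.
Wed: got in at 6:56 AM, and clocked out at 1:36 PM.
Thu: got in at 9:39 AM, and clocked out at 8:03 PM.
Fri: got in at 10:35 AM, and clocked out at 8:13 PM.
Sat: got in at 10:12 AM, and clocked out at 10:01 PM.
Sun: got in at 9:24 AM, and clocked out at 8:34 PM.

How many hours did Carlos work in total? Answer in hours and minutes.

Mon: 8:15 AM–5:43 PM = 9 h 28 min; less 30 min break → 8 h 58 min
Tue: 10:23 AM–7:47 PM = 9 h 24 min; less 30 min break → 8 h 54 min
Wed: 6:56 AM–1:36 PM = 6 h 40 min; less 30 min break → 6 h 10 min
Thu: 9:39 AM–8:03 PM = 10 h 24 min; less 30 min break → 9 h 54 min
Fri: 10:35 AM–8:13 PM = 9 h 38 min; less 30 min break → 9 h 8 min
Sat: 10:12 AM–10:01 PM = 11 h 49 min; less 30 min break → 11 h 19 min
Sun: 9:24 AM–8:34 PM = 11 h 10 min; less 30 min break → 10 h 40 min
Total: 8 h 58 min + 8 h 54 min + 6 h 10 min + 9 h 54 min + 9 h 8 min + 11 h 19 min + 10 h 40 min = 65 h 3 min.

65 h 3 min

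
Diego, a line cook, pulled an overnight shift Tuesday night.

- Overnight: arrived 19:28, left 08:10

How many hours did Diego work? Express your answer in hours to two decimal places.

Overnight: 19:28 → midnight = 4 h 32 min; midnight → 08:10 = 8 h 10 min; span 12 h 42 min

12.70 hours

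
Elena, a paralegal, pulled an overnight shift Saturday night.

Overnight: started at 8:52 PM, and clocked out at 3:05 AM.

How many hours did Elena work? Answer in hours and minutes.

Overnight: 8:52 PM → midnight = 3 h 8 min; midnight → 3:05 AM = 3 h 5 min; span 6 h 13 min

6 h 13 min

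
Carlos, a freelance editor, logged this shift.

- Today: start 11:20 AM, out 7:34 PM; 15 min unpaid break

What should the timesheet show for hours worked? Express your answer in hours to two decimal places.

Today: 11:20 AM–7:34 PM = 8 h 14 min; less 15 min break → 7 h 59 min

7.98 hours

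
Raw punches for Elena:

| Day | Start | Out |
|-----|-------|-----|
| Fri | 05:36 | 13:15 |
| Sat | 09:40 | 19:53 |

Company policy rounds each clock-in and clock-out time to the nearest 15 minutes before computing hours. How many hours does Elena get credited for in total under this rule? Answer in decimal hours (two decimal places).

18.00 hours

Fri: in 05:36→05:30, out 13:15→13:15; 7 h 45 min
Sat: in 09:40→09:45, out 19:53→20:00; 10 h 15 min
Total credited: 18 h 0 min.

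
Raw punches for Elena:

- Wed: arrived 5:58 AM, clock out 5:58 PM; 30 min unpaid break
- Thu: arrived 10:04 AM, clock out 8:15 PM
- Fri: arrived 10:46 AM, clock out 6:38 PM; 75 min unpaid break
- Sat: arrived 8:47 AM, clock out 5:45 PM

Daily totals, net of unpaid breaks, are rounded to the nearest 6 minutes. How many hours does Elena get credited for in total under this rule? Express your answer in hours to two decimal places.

Wed: 5:58 AM–5:58 PM = 12 h 0 min − 30 min = 11 h 30 min → rounds to 11 h 30 min
Thu: 10:04 AM–8:15 PM = 10 h 11 min → rounds to 10 h 12 min
Fri: 10:46 AM–6:38 PM = 7 h 52 min − 75 min = 6 h 37 min → rounds to 6 h 36 min
Sat: 8:47 AM–5:45 PM = 8 h 58 min → rounds to 9 h 0 min
Total credited: 37 h 18 min.

37.30 hours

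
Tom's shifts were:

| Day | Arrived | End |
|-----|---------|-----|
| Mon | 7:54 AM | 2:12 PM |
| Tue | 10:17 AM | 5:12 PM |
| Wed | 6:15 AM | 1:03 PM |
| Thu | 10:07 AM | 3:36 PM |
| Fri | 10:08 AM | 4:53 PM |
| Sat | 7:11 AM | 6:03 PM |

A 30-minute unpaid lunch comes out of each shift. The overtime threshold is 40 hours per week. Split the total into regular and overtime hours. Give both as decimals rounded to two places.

Mon: 7:54 AM–2:12 PM = 6 h 18 min; less 30 min break → 5 h 48 min
Tue: 10:17 AM–5:12 PM = 6 h 55 min; less 30 min break → 6 h 25 min
Wed: 6:15 AM–1:03 PM = 6 h 48 min; less 30 min break → 6 h 18 min
Thu: 10:07 AM–3:36 PM = 5 h 29 min; less 30 min break → 4 h 59 min
Fri: 10:08 AM–4:53 PM = 6 h 45 min; less 30 min break → 6 h 15 min
Sat: 7:11 AM–6:03 PM = 10 h 52 min; less 30 min break → 10 h 22 min
Total worked: 40 h 7 min = 40.12 h.
Threshold 40 h → overtime 0 h 7 min, regular 40 h 0 min.

Regular 40.00 hours, overtime 0.12 hours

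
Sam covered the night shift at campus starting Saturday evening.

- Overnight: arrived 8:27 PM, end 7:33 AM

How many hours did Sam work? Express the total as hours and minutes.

11 h 6 min

Overnight: 8:27 PM → midnight = 3 h 33 min; midnight → 7:33 AM = 7 h 33 min; span 11 h 6 min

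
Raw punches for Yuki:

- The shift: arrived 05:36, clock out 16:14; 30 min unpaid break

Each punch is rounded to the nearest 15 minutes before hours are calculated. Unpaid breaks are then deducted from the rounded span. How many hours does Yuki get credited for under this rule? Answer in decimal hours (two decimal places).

10.25 hours

The shift: in 05:36→05:30, out 16:14→16:15; 10 h 45 min − 30 min = 10 h 15 min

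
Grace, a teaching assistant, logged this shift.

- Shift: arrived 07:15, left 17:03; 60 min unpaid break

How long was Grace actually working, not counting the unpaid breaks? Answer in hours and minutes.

Shift: 07:15–17:03 = 9 h 48 min; less 60 min break → 8 h 48 min

8 h 48 min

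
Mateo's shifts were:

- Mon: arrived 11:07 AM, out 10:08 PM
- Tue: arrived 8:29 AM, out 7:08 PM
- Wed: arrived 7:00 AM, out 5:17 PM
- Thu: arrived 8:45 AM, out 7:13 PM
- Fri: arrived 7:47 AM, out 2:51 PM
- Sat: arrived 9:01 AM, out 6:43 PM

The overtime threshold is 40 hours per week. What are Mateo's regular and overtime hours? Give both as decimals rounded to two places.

Regular 40.00 hours, overtime 19.18 hours

Mon: 11:07 AM–10:08 PM = 11 h 1 min
Tue: 8:29 AM–7:08 PM = 10 h 39 min
Wed: 7:00 AM–5:17 PM = 10 h 17 min
Thu: 8:45 AM–7:13 PM = 10 h 28 min
Fri: 7:47 AM–2:51 PM = 7 h 4 min
Sat: 9:01 AM–6:43 PM = 9 h 42 min
Total worked: 59 h 11 min = 59.18 h.
Threshold 40 h → overtime 19 h 11 min, regular 40 h 0 min.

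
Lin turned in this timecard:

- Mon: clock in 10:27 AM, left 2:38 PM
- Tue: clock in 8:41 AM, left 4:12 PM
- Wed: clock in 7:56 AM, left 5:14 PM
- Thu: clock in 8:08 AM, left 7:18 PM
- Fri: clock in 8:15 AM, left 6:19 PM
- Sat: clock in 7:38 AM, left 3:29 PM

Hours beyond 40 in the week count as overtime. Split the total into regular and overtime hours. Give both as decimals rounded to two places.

Regular 40.00 hours, overtime 10.08 hours

Mon: 10:27 AM–2:38 PM = 4 h 11 min
Tue: 8:41 AM–4:12 PM = 7 h 31 min
Wed: 7:56 AM–5:14 PM = 9 h 18 min
Thu: 8:08 AM–7:18 PM = 11 h 10 min
Fri: 8:15 AM–6:19 PM = 10 h 4 min
Sat: 7:38 AM–3:29 PM = 7 h 51 min
Total worked: 50 h 5 min = 50.08 h.
Threshold 40 h → overtime 10 h 5 min, regular 40 h 0 min.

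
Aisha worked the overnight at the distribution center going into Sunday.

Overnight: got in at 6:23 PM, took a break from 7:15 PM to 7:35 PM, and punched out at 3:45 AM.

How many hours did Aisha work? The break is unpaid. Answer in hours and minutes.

9 h 2 min

Overnight: 6:23 PM → midnight = 5 h 37 min; midnight → 3:45 AM = 3 h 45 min; span 9 h 22 min; less 20 min break → 9 h 2 min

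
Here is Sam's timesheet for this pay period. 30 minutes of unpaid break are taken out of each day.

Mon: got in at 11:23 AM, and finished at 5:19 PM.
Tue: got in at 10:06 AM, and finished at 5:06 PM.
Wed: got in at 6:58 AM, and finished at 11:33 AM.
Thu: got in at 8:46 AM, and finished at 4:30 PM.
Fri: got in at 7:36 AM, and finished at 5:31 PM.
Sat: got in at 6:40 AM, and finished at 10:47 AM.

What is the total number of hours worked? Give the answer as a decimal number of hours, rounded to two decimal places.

36.28 hours

Mon: 11:23 AM–5:19 PM = 5 h 56 min; less 30 min break → 5 h 26 min
Tue: 10:06 AM–5:06 PM = 7 h 0 min; less 30 min break → 6 h 30 min
Wed: 6:58 AM–11:33 AM = 4 h 35 min; less 30 min break → 4 h 5 min
Thu: 8:46 AM–4:30 PM = 7 h 44 min; less 30 min break → 7 h 14 min
Fri: 7:36 AM–5:31 PM = 9 h 55 min; less 30 min break → 9 h 25 min
Sat: 6:40 AM–10:47 AM = 4 h 7 min; less 30 min break → 3 h 37 min
Total: 5 h 26 min + 6 h 30 min + 4 h 5 min + 7 h 14 min + 9 h 25 min + 3 h 37 min = 36 h 17 min.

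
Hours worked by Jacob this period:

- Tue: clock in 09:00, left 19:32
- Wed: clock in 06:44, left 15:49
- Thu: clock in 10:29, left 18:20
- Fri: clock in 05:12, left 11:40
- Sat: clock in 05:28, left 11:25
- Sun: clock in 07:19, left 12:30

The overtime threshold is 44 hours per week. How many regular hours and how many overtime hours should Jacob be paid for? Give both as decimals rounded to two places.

Tue: 09:00–19:32 = 10 h 32 min
Wed: 06:44–15:49 = 9 h 5 min
Thu: 10:29–18:20 = 7 h 51 min
Fri: 05:12–11:40 = 6 h 28 min
Sat: 05:28–11:25 = 5 h 57 min
Sun: 07:19–12:30 = 5 h 11 min
Total worked: 45 h 4 min = 45.07 h.
Threshold 44 h → overtime 1 h 4 min, regular 44 h 0 min.

Regular 44.00 hours, overtime 1.07 hours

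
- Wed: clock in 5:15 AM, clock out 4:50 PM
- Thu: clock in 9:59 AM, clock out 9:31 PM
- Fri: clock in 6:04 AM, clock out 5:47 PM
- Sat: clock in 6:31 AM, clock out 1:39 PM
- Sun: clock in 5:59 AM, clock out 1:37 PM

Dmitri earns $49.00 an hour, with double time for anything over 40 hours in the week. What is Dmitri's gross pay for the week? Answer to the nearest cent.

$2900.80

Wed: 5:15 AM–4:50 PM = 11 h 35 min
Thu: 9:59 AM–9:31 PM = 11 h 32 min
Fri: 6:04 AM–5:47 PM = 11 h 43 min
Sat: 6:31 AM–1:39 PM = 7 h 8 min
Sun: 5:59 AM–1:37 PM = 7 h 38 min
Total worked: 49 h 36 min = 2976 min.
Regular 40 h 0 min = 2400 min at $49.00/h; overtime 9 h 36 min = 576 min at $98.00/h.
Pay = (2400 × $49.00 + 576 × $98.00) ÷ 60 = $2900.80.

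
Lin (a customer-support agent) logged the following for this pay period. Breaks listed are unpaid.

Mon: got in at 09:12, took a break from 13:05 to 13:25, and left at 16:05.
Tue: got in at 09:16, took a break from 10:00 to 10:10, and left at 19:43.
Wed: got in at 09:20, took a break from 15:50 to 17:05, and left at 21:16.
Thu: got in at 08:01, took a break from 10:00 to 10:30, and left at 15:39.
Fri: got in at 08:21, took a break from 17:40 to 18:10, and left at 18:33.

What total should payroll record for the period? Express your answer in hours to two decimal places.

Mon: 09:12–16:05 = 6 h 53 min; less 20 min break → 6 h 33 min
Tue: 09:16–19:43 = 10 h 27 min; less 10 min break → 10 h 17 min
Wed: 09:20–21:16 = 11 h 56 min; less 75 min break → 10 h 41 min
Thu: 08:01–15:39 = 7 h 38 min; less 30 min break → 7 h 8 min
Fri: 08:21–18:33 = 10 h 12 min; less 30 min break → 9 h 42 min
Total: 6 h 33 min + 10 h 17 min + 10 h 41 min + 7 h 8 min + 9 h 42 min = 44 h 21 min.

44.35 hours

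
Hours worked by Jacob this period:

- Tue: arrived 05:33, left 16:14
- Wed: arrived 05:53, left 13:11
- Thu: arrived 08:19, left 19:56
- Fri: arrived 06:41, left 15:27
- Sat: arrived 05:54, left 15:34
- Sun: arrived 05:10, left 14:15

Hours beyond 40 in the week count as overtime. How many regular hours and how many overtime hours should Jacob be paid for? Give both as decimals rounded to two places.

Tue: 05:33–16:14 = 10 h 41 min
Wed: 05:53–13:11 = 7 h 18 min
Thu: 08:19–19:56 = 11 h 37 min
Fri: 06:41–15:27 = 8 h 46 min
Sat: 05:54–15:34 = 9 h 40 min
Sun: 05:10–14:15 = 9 h 5 min
Total worked: 57 h 7 min = 57.12 h.
Threshold 40 h → overtime 17 h 7 min, regular 40 h 0 min.

Regular 40.00 hours, overtime 17.12 hours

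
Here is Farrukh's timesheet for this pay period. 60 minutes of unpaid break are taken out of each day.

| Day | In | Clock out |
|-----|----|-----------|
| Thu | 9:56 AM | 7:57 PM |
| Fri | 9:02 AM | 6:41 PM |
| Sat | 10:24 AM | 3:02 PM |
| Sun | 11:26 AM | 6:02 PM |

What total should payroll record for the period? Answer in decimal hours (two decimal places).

26.90 hours

Thu: 9:56 AM–7:57 PM = 10 h 1 min; less 60 min break → 9 h 1 min
Fri: 9:02 AM–6:41 PM = 9 h 39 min; less 60 min break → 8 h 39 min
Sat: 10:24 AM–3:02 PM = 4 h 38 min; less 60 min break → 3 h 38 min
Sun: 11:26 AM–6:02 PM = 6 h 36 min; less 60 min break → 5 h 36 min
Total: 9 h 1 min + 8 h 39 min + 3 h 38 min + 5 h 36 min = 26 h 54 min.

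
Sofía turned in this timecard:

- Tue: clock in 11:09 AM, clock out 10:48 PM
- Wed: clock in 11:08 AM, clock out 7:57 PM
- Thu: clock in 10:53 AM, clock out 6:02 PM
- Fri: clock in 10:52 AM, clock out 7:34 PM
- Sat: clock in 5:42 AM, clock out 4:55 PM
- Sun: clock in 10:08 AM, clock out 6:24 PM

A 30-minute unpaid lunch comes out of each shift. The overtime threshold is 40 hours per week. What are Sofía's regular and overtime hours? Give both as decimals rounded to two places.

Regular 40.00 hours, overtime 12.80 hours

Tue: 11:09 AM–10:48 PM = 11 h 39 min; less 30 min break → 11 h 9 min
Wed: 11:08 AM–7:57 PM = 8 h 49 min; less 30 min break → 8 h 19 min
Thu: 10:53 AM–6:02 PM = 7 h 9 min; less 30 min break → 6 h 39 min
Fri: 10:52 AM–7:34 PM = 8 h 42 min; less 30 min break → 8 h 12 min
Sat: 5:42 AM–4:55 PM = 11 h 13 min; less 30 min break → 10 h 43 min
Sun: 10:08 AM–6:24 PM = 8 h 16 min; less 30 min break → 7 h 46 min
Total worked: 52 h 48 min = 52.80 h.
Threshold 40 h → overtime 12 h 48 min, regular 40 h 0 min.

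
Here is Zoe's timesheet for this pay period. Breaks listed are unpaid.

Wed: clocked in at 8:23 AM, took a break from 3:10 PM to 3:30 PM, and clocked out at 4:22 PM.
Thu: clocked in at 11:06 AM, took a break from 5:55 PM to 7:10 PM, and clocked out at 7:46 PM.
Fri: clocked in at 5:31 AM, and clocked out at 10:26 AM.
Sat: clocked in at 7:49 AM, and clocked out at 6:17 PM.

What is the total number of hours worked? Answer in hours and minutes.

Wed: 8:23 AM–4:22 PM = 7 h 59 min; less 20 min break → 7 h 39 min
Thu: 11:06 AM–7:46 PM = 8 h 40 min; less 75 min break → 7 h 25 min
Fri: 5:31 AM–10:26 AM = 4 h 55 min
Sat: 7:49 AM–6:17 PM = 10 h 28 min
Total: 7 h 39 min + 7 h 25 min + 4 h 55 min + 10 h 28 min = 30 h 27 min.

30 h 27 min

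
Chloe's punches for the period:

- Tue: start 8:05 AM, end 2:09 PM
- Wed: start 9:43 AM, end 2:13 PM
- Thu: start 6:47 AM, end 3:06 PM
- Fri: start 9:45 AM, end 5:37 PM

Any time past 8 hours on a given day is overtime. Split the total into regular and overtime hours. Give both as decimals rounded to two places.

Tue: 8:05 AM–2:09 PM = 6 h 4 min
Wed: 9:43 AM–2:13 PM = 4 h 30 min
Thu: 6:47 AM–3:06 PM = 8 h 19 min
Fri: 9:45 AM–5:37 PM = 7 h 52 min
Tue reg 6 h 4 min / OT 0 h 0 min; Wed reg 4 h 30 min / OT 0 h 0 min; Thu reg 8 h 0 min / OT 0 h 19 min; Fri reg 7 h 52 min / OT 0 h 0 min.
Totals: regular 26 h 26 min, overtime 0 h 19 min.

Regular 26.43 hours, overtime 0.32 hours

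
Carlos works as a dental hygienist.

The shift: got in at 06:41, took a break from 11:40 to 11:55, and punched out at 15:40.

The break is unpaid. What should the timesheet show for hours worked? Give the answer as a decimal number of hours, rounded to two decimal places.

The shift: 06:41–15:40 = 8 h 59 min; less 15 min break → 8 h 44 min

8.73 hours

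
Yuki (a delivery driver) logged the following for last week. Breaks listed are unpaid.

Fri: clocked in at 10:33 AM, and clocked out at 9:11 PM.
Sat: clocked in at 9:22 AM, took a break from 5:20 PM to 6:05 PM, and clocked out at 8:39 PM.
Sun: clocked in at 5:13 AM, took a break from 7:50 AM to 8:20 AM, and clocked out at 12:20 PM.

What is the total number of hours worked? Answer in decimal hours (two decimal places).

27.78 hours

Fri: 10:33 AM–9:11 PM = 10 h 38 min
Sat: 9:22 AM–8:39 PM = 11 h 17 min; less 45 min break → 10 h 32 min
Sun: 5:13 AM–12:20 PM = 7 h 7 min; less 30 min break → 6 h 37 min
Total: 10 h 38 min + 10 h 32 min + 6 h 37 min = 27 h 47 min.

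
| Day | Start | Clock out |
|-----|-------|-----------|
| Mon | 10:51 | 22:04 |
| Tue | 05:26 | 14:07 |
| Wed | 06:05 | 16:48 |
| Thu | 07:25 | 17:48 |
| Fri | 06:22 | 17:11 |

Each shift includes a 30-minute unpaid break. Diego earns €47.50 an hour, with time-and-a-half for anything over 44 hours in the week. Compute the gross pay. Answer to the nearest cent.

Mon: 10:51–22:04 = 11 h 13 min; less 30 min break → 10 h 43 min
Tue: 05:26–14:07 = 8 h 41 min; less 30 min break → 8 h 11 min
Wed: 06:05–16:48 = 10 h 43 min; less 30 min break → 10 h 13 min
Thu: 07:25–17:48 = 10 h 23 min; less 30 min break → 9 h 53 min
Fri: 06:22–17:11 = 10 h 49 min; less 30 min break → 10 h 19 min
Total worked: 49 h 19 min = 2959 min.
Regular 44 h 0 min = 2640 min at €47.50/h; overtime 5 h 19 min = 319 min at €71.25/h.
Pay = (2640 × €47.50 + 319 × €71.25) ÷ 60 = €2468.81.

€2468.81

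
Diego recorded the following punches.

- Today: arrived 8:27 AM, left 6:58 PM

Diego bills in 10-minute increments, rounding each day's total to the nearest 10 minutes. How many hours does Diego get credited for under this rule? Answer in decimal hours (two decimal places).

10.50 hours

Today: 8:27 AM–6:58 PM = 10 h 31 min → rounds to 10 h 30 min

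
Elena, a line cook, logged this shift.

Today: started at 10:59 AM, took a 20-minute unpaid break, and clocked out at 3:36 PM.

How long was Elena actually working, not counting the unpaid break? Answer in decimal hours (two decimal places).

Today: 10:59 AM–3:36 PM = 4 h 37 min; less 20 min break → 4 h 17 min

4.28 hours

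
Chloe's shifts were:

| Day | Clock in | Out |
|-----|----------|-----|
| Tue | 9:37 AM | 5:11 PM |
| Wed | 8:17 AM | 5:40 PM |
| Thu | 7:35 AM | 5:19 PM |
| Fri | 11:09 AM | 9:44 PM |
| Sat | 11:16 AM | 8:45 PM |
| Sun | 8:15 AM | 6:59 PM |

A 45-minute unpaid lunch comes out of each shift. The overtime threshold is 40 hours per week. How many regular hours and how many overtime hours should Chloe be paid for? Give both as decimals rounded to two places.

Regular 40.00 hours, overtime 12.98 hours

Tue: 9:37 AM–5:11 PM = 7 h 34 min; less 45 min break → 6 h 49 min
Wed: 8:17 AM–5:40 PM = 9 h 23 min; less 45 min break → 8 h 38 min
Thu: 7:35 AM–5:19 PM = 9 h 44 min; less 45 min break → 8 h 59 min
Fri: 11:09 AM–9:44 PM = 10 h 35 min; less 45 min break → 9 h 50 min
Sat: 11:16 AM–8:45 PM = 9 h 29 min; less 45 min break → 8 h 44 min
Sun: 8:15 AM–6:59 PM = 10 h 44 min; less 45 min break → 9 h 59 min
Total worked: 52 h 59 min = 52.98 h.
Threshold 40 h → overtime 12 h 59 min, regular 40 h 0 min.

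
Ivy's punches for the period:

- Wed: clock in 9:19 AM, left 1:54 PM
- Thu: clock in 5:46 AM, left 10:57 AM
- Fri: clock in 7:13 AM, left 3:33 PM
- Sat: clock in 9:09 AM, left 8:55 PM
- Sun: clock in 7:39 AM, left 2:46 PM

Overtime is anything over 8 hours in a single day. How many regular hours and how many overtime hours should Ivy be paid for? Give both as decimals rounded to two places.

Regular 32.88 hours, overtime 4.10 hours

Wed: 9:19 AM–1:54 PM = 4 h 35 min
Thu: 5:46 AM–10:57 AM = 5 h 11 min
Fri: 7:13 AM–3:33 PM = 8 h 20 min
Sat: 9:09 AM–8:55 PM = 11 h 46 min
Sun: 7:39 AM–2:46 PM = 7 h 7 min
Wed reg 4 h 35 min / OT 0 h 0 min; Thu reg 5 h 11 min / OT 0 h 0 min; Fri reg 8 h 0 min / OT 0 h 20 min; Sat reg 8 h 0 min / OT 3 h 46 min; Sun reg 7 h 7 min / OT 0 h 0 min.
Totals: regular 32 h 53 min, overtime 4 h 6 min.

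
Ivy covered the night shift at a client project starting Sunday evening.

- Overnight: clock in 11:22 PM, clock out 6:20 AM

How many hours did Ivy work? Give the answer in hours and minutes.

Overnight: 11:22 PM → midnight = 0 h 38 min; midnight → 6:20 AM = 6 h 20 min; span 6 h 58 min

6 h 58 min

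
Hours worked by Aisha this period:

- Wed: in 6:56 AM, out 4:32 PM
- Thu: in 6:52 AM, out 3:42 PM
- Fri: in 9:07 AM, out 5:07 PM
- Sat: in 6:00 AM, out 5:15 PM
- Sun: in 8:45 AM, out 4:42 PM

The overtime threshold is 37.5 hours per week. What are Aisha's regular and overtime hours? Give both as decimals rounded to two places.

Wed: 6:56 AM–4:32 PM = 9 h 36 min
Thu: 6:52 AM–3:42 PM = 8 h 50 min
Fri: 9:07 AM–5:07 PM = 8 h 0 min
Sat: 6:00 AM–5:15 PM = 11 h 15 min
Sun: 8:45 AM–4:42 PM = 7 h 57 min
Total worked: 45 h 38 min = 45.63 h.
Threshold 37.5 h → overtime 8 h 8 min, regular 37 h 30 min.

Regular 37.50 hours, overtime 8.13 hours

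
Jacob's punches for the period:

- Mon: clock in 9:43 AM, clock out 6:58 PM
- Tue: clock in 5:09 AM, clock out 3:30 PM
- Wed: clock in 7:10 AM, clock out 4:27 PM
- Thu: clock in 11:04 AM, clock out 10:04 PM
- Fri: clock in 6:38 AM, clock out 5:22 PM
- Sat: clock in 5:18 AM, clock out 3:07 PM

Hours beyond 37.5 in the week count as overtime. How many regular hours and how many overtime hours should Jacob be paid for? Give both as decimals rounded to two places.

Mon: 9:43 AM–6:58 PM = 9 h 15 min
Tue: 5:09 AM–3:30 PM = 10 h 21 min
Wed: 7:10 AM–4:27 PM = 9 h 17 min
Thu: 11:04 AM–10:04 PM = 11 h 0 min
Fri: 6:38 AM–5:22 PM = 10 h 44 min
Sat: 5:18 AM–3:07 PM = 9 h 49 min
Total worked: 60 h 26 min = 60.43 h.
Threshold 37.5 h → overtime 22 h 56 min, regular 37 h 30 min.

Regular 37.50 hours, overtime 22.93 hours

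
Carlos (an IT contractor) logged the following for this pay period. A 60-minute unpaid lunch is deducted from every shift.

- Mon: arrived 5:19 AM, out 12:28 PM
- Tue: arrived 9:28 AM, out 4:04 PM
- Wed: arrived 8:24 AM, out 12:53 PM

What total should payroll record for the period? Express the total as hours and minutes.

15 h 14 min

Mon: 5:19 AM–12:28 PM = 7 h 9 min; less 60 min break → 6 h 9 min
Tue: 9:28 AM–4:04 PM = 6 h 36 min; less 60 min break → 5 h 36 min
Wed: 8:24 AM–12:53 PM = 4 h 29 min; less 60 min break → 3 h 29 min
Total: 6 h 9 min + 5 h 36 min + 3 h 29 min = 15 h 14 min.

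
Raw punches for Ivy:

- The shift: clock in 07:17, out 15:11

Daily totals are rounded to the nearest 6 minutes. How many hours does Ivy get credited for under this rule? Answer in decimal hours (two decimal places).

7.90 hours

The shift: 07:17–15:11 = 7 h 54 min → rounds to 7 h 54 min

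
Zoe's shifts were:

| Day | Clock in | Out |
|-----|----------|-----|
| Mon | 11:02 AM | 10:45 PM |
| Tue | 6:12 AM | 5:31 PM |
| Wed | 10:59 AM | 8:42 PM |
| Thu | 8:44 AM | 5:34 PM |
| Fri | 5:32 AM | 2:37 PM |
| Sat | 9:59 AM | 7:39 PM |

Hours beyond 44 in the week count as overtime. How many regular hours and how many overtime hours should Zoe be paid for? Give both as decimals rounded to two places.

Regular 44.00 hours, overtime 16.33 hours

Mon: 11:02 AM–10:45 PM = 11 h 43 min
Tue: 6:12 AM–5:31 PM = 11 h 19 min
Wed: 10:59 AM–8:42 PM = 9 h 43 min
Thu: 8:44 AM–5:34 PM = 8 h 50 min
Fri: 5:32 AM–2:37 PM = 9 h 5 min
Sat: 9:59 AM–7:39 PM = 9 h 40 min
Total worked: 60 h 20 min = 60.33 h.
Threshold 44 h → overtime 16 h 20 min, regular 44 h 0 min.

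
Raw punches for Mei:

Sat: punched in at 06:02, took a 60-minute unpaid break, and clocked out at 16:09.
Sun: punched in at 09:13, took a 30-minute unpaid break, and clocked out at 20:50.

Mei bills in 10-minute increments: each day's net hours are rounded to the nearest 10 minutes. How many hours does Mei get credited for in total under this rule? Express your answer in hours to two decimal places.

20.33 hours

Sat: 06:02–16:09 = 10 h 7 min − 60 min = 9 h 7 min → rounds to 9 h 10 min
Sun: 09:13–20:50 = 11 h 37 min − 30 min = 11 h 7 min → rounds to 11 h 10 min
Total credited: 20 h 20 min.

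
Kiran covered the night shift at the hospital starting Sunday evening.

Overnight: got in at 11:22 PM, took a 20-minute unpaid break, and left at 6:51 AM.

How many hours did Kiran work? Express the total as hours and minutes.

7 h 9 min

Overnight: 11:22 PM → midnight = 0 h 38 min; midnight → 6:51 AM = 6 h 51 min; span 7 h 29 min; less 20 min break → 7 h 9 min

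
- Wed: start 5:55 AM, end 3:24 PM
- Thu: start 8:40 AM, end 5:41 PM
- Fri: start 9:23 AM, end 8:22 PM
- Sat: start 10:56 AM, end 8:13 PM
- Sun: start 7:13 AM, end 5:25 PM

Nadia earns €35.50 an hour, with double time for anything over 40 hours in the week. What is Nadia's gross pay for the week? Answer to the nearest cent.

Wed: 5:55 AM–3:24 PM = 9 h 29 min
Thu: 8:40 AM–5:41 PM = 9 h 1 min
Fri: 9:23 AM–8:22 PM = 10 h 59 min
Sat: 10:56 AM–8:13 PM = 9 h 17 min
Sun: 7:13 AM–5:25 PM = 10 h 12 min
Total worked: 48 h 58 min = 2938 min.
Regular 40 h 0 min = 2400 min at €35.50/h; overtime 8 h 58 min = 538 min at €71.00/h.
Pay = (2400 × €35.50 + 538 × €71.00) ÷ 60 = €2056.63.

€2056.63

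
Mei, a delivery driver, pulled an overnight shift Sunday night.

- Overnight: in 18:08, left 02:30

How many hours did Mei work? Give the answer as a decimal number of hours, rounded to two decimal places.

8.37 hours

Overnight: 18:08 → midnight = 5 h 52 min; midnight → 02:30 = 2 h 30 min; span 8 h 22 min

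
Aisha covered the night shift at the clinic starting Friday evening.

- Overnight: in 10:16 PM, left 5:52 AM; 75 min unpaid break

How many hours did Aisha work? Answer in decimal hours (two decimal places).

Overnight: 10:16 PM → midnight = 1 h 44 min; midnight → 5:52 AM = 5 h 52 min; span 7 h 36 min; less 75 min break → 6 h 21 min

6.35 hours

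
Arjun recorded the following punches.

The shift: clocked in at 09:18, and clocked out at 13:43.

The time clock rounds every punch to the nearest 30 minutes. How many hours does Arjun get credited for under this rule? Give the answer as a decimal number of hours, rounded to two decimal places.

4.00 hours

The shift: in 09:18→09:30, out 13:43→13:30; 4 h 0 min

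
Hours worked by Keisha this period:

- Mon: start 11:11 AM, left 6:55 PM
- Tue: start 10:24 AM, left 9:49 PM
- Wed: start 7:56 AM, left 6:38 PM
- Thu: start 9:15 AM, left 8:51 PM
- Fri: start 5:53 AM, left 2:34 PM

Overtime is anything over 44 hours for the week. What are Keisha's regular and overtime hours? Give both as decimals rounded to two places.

Mon: 11:11 AM–6:55 PM = 7 h 44 min
Tue: 10:24 AM–9:49 PM = 11 h 25 min
Wed: 7:56 AM–6:38 PM = 10 h 42 min
Thu: 9:15 AM–8:51 PM = 11 h 36 min
Fri: 5:53 AM–2:34 PM = 8 h 41 min
Total worked: 50 h 8 min = 50.13 h.
Threshold 44 h → overtime 6 h 8 min, regular 44 h 0 min.

Regular 44.00 hours, overtime 6.13 hours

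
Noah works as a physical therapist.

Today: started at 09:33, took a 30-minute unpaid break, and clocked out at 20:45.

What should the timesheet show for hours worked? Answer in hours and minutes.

Today: 09:33–20:45 = 11 h 12 min; less 30 min break → 10 h 42 min

10 h 42 min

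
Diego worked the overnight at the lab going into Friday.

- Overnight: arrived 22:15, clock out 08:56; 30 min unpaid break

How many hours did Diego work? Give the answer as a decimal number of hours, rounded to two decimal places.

10.18 hours

Overnight: 22:15 → midnight = 1 h 45 min; midnight → 08:56 = 8 h 56 min; span 10 h 41 min; less 30 min break → 10 h 11 min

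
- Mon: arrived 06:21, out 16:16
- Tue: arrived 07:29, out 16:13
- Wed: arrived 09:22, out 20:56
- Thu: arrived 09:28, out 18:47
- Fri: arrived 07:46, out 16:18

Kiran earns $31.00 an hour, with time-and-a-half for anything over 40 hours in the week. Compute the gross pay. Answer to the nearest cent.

Mon: 06:21–16:16 = 9 h 55 min
Tue: 07:29–16:13 = 8 h 44 min
Wed: 09:22–20:56 = 11 h 34 min
Thu: 09:28–18:47 = 9 h 19 min
Fri: 07:46–16:18 = 8 h 32 min
Total worked: 48 h 4 min = 2884 min.
Regular 40 h 0 min = 2400 min at $31.00/h; overtime 8 h 4 min = 484 min at $46.50/h.
Pay = (2400 × $31.00 + 484 × $46.50) ÷ 60 = $1615.10.

$1615.10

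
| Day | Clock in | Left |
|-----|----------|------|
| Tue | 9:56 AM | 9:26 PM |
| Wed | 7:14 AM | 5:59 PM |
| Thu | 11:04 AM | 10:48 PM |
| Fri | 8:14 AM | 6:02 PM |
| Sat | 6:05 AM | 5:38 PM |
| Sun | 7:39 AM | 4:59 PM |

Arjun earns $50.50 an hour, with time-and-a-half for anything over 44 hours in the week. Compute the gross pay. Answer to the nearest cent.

$3787.50

Tue: 9:56 AM–9:26 PM = 11 h 30 min
Wed: 7:14 AM–5:59 PM = 10 h 45 min
Thu: 11:04 AM–10:48 PM = 11 h 44 min
Fri: 8:14 AM–6:02 PM = 9 h 48 min
Sat: 6:05 AM–5:38 PM = 11 h 33 min
Sun: 7:39 AM–4:59 PM = 9 h 20 min
Total worked: 64 h 40 min = 3880 min.
Regular 44 h 0 min = 2640 min at $50.50/h; overtime 20 h 40 min = 1240 min at $75.75/h.
Pay = (2640 × $50.50 + 1240 × $75.75) ÷ 60 = $3787.50.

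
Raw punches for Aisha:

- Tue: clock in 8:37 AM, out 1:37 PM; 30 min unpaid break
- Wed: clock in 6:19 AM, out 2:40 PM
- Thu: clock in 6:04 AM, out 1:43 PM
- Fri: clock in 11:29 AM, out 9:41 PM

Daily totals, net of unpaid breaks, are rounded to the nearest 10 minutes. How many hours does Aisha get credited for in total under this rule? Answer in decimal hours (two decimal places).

Tue: 8:37 AM–1:37 PM = 5 h 0 min − 30 min = 4 h 30 min → rounds to 4 h 30 min
Wed: 6:19 AM–2:40 PM = 8 h 21 min → rounds to 8 h 20 min
Thu: 6:04 AM–1:43 PM = 7 h 39 min → rounds to 7 h 40 min
Fri: 11:29 AM–9:41 PM = 10 h 12 min → rounds to 10 h 10 min
Total credited: 30 h 40 min.

30.67 hours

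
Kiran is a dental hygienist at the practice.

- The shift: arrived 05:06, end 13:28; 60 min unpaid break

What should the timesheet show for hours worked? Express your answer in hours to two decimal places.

The shift: 05:06–13:28 = 8 h 22 min; less 60 min break → 7 h 22 min

7.37 hours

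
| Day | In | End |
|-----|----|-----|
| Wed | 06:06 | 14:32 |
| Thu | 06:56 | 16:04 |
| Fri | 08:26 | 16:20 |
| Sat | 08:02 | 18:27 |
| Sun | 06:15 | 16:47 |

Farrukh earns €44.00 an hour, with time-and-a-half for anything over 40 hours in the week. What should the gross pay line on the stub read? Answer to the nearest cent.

€2183.50

Wed: 06:06–14:32 = 8 h 26 min
Thu: 06:56–16:04 = 9 h 8 min
Fri: 08:26–16:20 = 7 h 54 min
Sat: 08:02–18:27 = 10 h 25 min
Sun: 06:15–16:47 = 10 h 32 min
Total worked: 46 h 25 min = 2785 min.
Regular 40 h 0 min = 2400 min at €44.00/h; overtime 6 h 25 min = 385 min at €66.00/h.
Pay = (2400 × €44.00 + 385 × €66.00) ÷ 60 = €2183.50.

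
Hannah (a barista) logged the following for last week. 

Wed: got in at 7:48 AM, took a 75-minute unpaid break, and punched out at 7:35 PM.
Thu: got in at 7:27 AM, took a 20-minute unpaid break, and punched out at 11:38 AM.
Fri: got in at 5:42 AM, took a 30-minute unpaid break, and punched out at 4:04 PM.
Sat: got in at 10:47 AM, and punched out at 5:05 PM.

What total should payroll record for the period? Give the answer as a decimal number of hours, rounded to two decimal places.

Wed: 7:48 AM–7:35 PM = 11 h 47 min; less 75 min break → 10 h 32 min
Thu: 7:27 AM–11:38 AM = 4 h 11 min; less 20 min break → 3 h 51 min
Fri: 5:42 AM–4:04 PM = 10 h 22 min; less 30 min break → 9 h 52 min
Sat: 10:47 AM–5:05 PM = 6 h 18 min
Total: 10 h 32 min + 3 h 51 min + 9 h 52 min + 6 h 18 min = 30 h 33 min.

30.55 hours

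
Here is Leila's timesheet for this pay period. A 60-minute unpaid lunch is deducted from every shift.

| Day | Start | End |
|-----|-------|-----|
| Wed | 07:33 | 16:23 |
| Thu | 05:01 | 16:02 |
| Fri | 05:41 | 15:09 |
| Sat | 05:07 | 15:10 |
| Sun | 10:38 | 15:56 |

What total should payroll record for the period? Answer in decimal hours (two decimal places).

Wed: 07:33–16:23 = 8 h 50 min; less 60 min break → 7 h 50 min
Thu: 05:01–16:02 = 11 h 1 min; less 60 min break → 10 h 1 min
Fri: 05:41–15:09 = 9 h 28 min; less 60 min break → 8 h 28 min
Sat: 05:07–15:10 = 10 h 3 min; less 60 min break → 9 h 3 min
Sun: 10:38–15:56 = 5 h 18 min; less 60 min break → 4 h 18 min
Total: 7 h 50 min + 10 h 1 min + 8 h 28 min + 9 h 3 min + 4 h 18 min = 39 h 40 min.

39.67 hours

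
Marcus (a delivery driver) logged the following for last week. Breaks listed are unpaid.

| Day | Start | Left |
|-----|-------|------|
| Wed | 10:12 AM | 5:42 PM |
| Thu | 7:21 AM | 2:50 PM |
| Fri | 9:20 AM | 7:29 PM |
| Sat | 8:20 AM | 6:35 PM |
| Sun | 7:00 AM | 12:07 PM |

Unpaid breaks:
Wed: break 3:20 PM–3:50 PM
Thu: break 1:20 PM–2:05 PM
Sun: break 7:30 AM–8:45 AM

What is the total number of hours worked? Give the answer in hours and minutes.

38 h 0 min

Wed: 10:12 AM–5:42 PM = 7 h 30 min; less 30 min break → 7 h 0 min
Thu: 7:21 AM–2:50 PM = 7 h 29 min; less 45 min break → 6 h 44 min
Fri: 9:20 AM–7:29 PM = 10 h 9 min
Sat: 8:20 AM–6:35 PM = 10 h 15 min
Sun: 7:00 AM–12:07 PM = 5 h 7 min; less 75 min break → 3 h 52 min
Total: 7 h 0 min + 6 h 44 min + 10 h 9 min + 10 h 15 min + 3 h 52 min = 38 h 0 min.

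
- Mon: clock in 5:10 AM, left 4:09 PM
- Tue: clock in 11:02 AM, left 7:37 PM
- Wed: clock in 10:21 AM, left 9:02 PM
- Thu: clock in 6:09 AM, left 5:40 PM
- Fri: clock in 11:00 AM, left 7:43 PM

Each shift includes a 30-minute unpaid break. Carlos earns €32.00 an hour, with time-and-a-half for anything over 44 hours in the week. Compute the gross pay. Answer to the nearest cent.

Mon: 5:10 AM–4:09 PM = 10 h 59 min; less 30 min break → 10 h 29 min
Tue: 11:02 AM–7:37 PM = 8 h 35 min; less 30 min break → 8 h 5 min
Wed: 10:21 AM–9:02 PM = 10 h 41 min; less 30 min break → 10 h 11 min
Thu: 6:09 AM–5:40 PM = 11 h 31 min; less 30 min break → 11 h 1 min
Fri: 11:00 AM–7:43 PM = 8 h 43 min; less 30 min break → 8 h 13 min
Total worked: 47 h 59 min = 2879 min.
Regular 44 h 0 min = 2640 min at €32.00/h; overtime 3 h 59 min = 239 min at €48.00/h.
Pay = (2640 × €32.00 + 239 × €48.00) ÷ 60 = €1599.20.

€1599.20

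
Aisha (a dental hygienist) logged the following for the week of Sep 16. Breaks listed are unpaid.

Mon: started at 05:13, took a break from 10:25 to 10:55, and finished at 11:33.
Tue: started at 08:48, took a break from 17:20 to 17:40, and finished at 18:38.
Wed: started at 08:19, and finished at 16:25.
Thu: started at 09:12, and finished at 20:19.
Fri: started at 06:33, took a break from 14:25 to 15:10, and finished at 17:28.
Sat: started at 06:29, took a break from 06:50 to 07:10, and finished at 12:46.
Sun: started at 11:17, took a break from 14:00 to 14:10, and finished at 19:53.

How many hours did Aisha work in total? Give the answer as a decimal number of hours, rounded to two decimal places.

59.10 hours

Mon: 05:13–11:33 = 6 h 20 min; less 30 min break → 5 h 50 min
Tue: 08:48–18:38 = 9 h 50 min; less 20 min break → 9 h 30 min
Wed: 08:19–16:25 = 8 h 6 min
Thu: 09:12–20:19 = 11 h 7 min
Fri: 06:33–17:28 = 10 h 55 min; less 45 min break → 10 h 10 min
Sat: 06:29–12:46 = 6 h 17 min; less 20 min break → 5 h 57 min
Sun: 11:17–19:53 = 8 h 36 min; less 10 min break → 8 h 26 min
Total: 5 h 50 min + 9 h 30 min + 8 h 6 min + 11 h 7 min + 10 h 10 min + 5 h 57 min + 8 h 26 min = 59 h 6 min.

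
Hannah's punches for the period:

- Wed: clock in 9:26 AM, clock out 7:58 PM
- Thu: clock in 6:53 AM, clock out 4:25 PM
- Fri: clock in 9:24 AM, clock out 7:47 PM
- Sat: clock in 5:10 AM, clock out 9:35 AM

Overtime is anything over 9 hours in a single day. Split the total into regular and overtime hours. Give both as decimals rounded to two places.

Regular 31.42 hours, overtime 3.45 hours

Wed: 9:26 AM–7:58 PM = 10 h 32 min
Thu: 6:53 AM–4:25 PM = 9 h 32 min
Fri: 9:24 AM–7:47 PM = 10 h 23 min
Sat: 5:10 AM–9:35 AM = 4 h 25 min
Wed reg 9 h 0 min / OT 1 h 32 min; Thu reg 9 h 0 min / OT 0 h 32 min; Fri reg 9 h 0 min / OT 1 h 23 min; Sat reg 4 h 25 min / OT 0 h 0 min.
Totals: regular 31 h 25 min, overtime 3 h 27 min.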